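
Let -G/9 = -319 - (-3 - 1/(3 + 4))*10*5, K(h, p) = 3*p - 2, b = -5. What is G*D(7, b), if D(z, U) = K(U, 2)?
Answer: 40788/7 ≈ 5826.9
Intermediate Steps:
K(h, p) = -2 + 3*p
D(z, U) = 4 (D(z, U) = -2 + 3*2 = -2 + 6 = 4)
G = 10197/7 (G = -9*(-319 - (-3 - 1/(3 + 4))*10*5) = -9*(-319 - (-3 - 1/7)*10*5) = -9*(-319 - (-3 + (⅐)*(-1))*10*5) = -9*(-319 - (-3 - ⅐)*10*5) = -9*(-319 - (-22/7*10)*5) = -9*(-319 - (-220)*5/7) = -9*(-319 - 1*(-1100/7)) = -9*(-319 + 1100/7) = -9*(-1133/7) = 10197/7 ≈ 1456.7)
G*D(7, b) = (10197/7)*4 = 40788/7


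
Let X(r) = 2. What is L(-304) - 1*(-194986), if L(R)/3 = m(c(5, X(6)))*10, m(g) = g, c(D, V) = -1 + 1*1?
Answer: 194986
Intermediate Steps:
c(D, V) = 0 (c(D, V) = -1 + 1 = 0)
L(R) = 0 (L(R) = 3*(0*10) = 3*0 = 0)
L(-304) - 1*(-194986) = 0 - 1*(-194986) = 0 + 194986 = 194986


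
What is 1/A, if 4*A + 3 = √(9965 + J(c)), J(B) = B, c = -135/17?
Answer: 204/169117 + 4*√2877590/169117 ≈ 0.041329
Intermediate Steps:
c = -135/17 (c = -135*1/17 = -135/17 ≈ -7.9412)
A = -¾ + √2877590/68 (A = -¾ + √(9965 - 135/17)/4 = -¾ + √(169270/17)/4 = -¾ + (√2877590/17)/4 = -¾ + √2877590/68 ≈ 24.196)
1/A = 1/(-¾ + √2877590/68)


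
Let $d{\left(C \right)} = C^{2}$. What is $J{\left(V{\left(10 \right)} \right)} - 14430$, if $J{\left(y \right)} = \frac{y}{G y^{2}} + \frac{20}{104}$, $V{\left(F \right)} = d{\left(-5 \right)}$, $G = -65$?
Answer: $- \frac{46896877}{3250} \approx -14430.0$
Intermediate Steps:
$V{\left(F \right)} = 25$ ($V{\left(F \right)} = \left(-5\right)^{2} = 25$)
$J{\left(y \right)} = \frac{5}{26} - \frac{1}{65 y}$ ($J{\left(y \right)} = \frac{y}{\left(-65\right) y^{2}} + \frac{20}{104} = y \left(- \frac{1}{65 y^{2}}\right) + 20 \cdot \frac{1}{104} = - \frac{1}{65 y} + \frac{5}{26} = \frac{5}{26} - \frac{1}{65 y}$)
$J{\left(V{\left(10 \right)} \right)} - 14430 = \frac{-2 + 25 \cdot 25}{130 \cdot 25} - 14430 = \frac{1}{130} \cdot \frac{1}{25} \left(-2 + 625\right) - 14430 = \frac{1}{130} \cdot \frac{1}{25} \cdot 623 - 14430 = \frac{623}{3250} - 14430 = - \frac{46896877}{3250}$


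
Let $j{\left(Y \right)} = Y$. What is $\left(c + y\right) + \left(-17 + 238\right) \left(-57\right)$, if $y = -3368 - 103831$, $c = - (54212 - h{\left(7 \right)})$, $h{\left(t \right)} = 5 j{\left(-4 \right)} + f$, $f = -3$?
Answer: $-174031$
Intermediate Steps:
$h{\left(t \right)} = -23$ ($h{\left(t \right)} = 5 \left(-4\right) - 3 = -20 - 3 = -23$)
$c = -54235$ ($c = - (54212 - -23) = - (54212 + 23) = \left(-1\right) 54235 = -54235$)
$y = -107199$ ($y = -3368 - 103831 = -107199$)
$\left(c + y\right) + \left(-17 + 238\right) \left(-57\right) = \left(-54235 - 107199\right) + \left(-17 + 238\right) \left(-57\right) = -161434 + 221 \left(-57\right) = -161434 - 12597 = -174031$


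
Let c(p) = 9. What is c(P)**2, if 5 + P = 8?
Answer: 81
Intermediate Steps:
P = 3 (P = -5 + 8 = 3)
c(P)**2 = 9**2 = 81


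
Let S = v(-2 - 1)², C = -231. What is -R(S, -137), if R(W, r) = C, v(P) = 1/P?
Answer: 231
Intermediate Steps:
v(P) = 1/P
S = ⅑ (S = (1/(-2 - 1))² = (1/(-3))² = (-⅓)² = ⅑ ≈ 0.11111)
R(W, r) = -231
-R(S, -137) = -1*(-231) = 231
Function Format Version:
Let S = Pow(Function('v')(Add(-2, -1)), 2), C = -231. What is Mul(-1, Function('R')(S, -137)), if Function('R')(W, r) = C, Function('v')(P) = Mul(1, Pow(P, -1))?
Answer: 231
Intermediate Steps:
Function('v')(P) = Pow(P, -1)
S = Rational(1, 9) (S = Pow(Pow(Add(-2, -1), -1), 2) = Pow(Pow(-3, -1), 2) = Pow(Rational(-1, 3), 2) = Rational(1, 9) ≈ 0.11111)
Function('R')(W, r) = -231
Mul(-1, Function('R')(S, -137)) = Mul(-1, -231) = 231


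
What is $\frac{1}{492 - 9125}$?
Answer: $- \frac{1}{8633} \approx -0.00011583$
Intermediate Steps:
$\frac{1}{492 - 9125} = \frac{1}{-8633} = - \frac{1}{8633}$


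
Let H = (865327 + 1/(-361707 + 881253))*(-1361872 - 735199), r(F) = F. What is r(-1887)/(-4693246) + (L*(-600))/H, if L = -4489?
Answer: 1772487202632159249111/4424770128223745863125038 ≈ 0.00040058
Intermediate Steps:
H = -942795269675560553/519546 (H = (865327 + 1/519546)*(-2097071) = (449577181543/519546)*(-2097071) = -942795269675560553/519546 ≈ -1.8147e+12)
r(-1887)/(-4693246) + (L*(-600))/H = -1887/(-4693246) + (-4489*(-600))/(-942795269675560553/519546) = -1887*(-1/4693246) + 2693400*(-519546/942795269675560553) = 1887/4693246 - 1399345196400/942795269675560553 = 1772487202632159249111/4424770128223745863125038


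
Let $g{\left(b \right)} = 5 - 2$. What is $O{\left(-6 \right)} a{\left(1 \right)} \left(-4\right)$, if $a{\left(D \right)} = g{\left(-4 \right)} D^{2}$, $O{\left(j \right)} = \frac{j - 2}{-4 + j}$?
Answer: $- \frac{48}{5} \approx -9.6$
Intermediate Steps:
$g{\left(b \right)} = 3$
$O{\left(j \right)} = \frac{-2 + j}{-4 + j}$
$a{\left(D \right)} = 3 D^{2}$
$O{\left(-6 \right)} a{\left(1 \right)} \left(-4\right) = \frac{-2 - 6}{-4 - 6} \cdot 3 \cdot 1^{2} \left(-4\right) = \frac{1}{-10} \left(-8\right) 3 \cdot 1 \left(-4\right) = \left(- \frac{1}{10}\right) \left(-8\right) 3 \left(-4\right) = \frac{4}{5} \cdot 3 \left(-4\right) = \frac{12}{5} \left(-4\right) = - \frac{48}{5}$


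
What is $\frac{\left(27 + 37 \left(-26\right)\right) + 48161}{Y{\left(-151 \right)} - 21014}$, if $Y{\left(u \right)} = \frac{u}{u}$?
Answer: $- \frac{47226}{21013} \approx -2.2475$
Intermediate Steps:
$Y{\left(u \right)} = 1$
$\frac{\left(27 + 37 \left(-26\right)\right) + 48161}{Y{\left(-151 \right)} - 21014} = \frac{\left(27 + 37 \left(-26\right)\right) + 48161}{1 - 21014} = \frac{\left(27 - 962\right) + 48161}{-21013} = \left(-935 + 48161\right) \left(- \frac{1}{21013}\right) = 47226 \left(- \frac{1}{21013}\right) = - \frac{47226}{21013}$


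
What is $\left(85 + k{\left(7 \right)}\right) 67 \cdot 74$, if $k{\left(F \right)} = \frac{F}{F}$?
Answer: $426388$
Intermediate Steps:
$k{\left(F \right)} = 1$
$\left(85 + k{\left(7 \right)}\right) 67 \cdot 74 = \left(85 + 1\right) 67 \cdot 74 = 86 \cdot 67 \cdot 74 = 5762 \cdot 74 = 426388$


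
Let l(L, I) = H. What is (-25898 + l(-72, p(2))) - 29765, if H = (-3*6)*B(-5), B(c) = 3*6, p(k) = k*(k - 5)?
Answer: -55987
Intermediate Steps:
p(k) = k*(-5 + k)
B(c) = 18
H = -324 (H = -3*6*18 = -18*18 = -324)
l(L, I) = -324
(-25898 + l(-72, p(2))) - 29765 = (-25898 - 324) - 29765 = -26222 - 29765 = -55987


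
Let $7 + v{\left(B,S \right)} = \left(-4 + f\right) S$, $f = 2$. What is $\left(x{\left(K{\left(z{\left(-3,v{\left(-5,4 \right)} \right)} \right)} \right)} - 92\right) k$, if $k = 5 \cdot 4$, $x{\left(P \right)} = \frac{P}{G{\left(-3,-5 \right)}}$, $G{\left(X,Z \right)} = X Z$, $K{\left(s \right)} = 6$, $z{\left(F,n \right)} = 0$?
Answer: $-1832$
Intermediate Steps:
$v{\left(B,S \right)} = -7 - 2 S$ ($v{\left(B,S \right)} = -7 + \left(-4 + 2\right) S = -7 - 2 S$)
$x{\left(P \right)} = \frac{P}{15}$ ($x{\left(P \right)} = \frac{P}{\left(-3\right) \left(-5\right)} = \frac{P}{15}$)
$k = 20$
$\left(x{\left(K{\left(z{\left(-3,v{\left(-5,4 \right)} \right)} \right)} \right)} - 92\right) k = \left(\frac{1}{15} \cdot 6 - 92\right) 20 = \left(\frac{2}{5} - 92\right) 20 = \left(- \frac{458}{5}\right) 20 = -1832$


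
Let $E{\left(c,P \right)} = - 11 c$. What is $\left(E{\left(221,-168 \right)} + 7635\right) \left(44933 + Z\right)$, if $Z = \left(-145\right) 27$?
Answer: $213457672$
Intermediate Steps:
$Z = -3915$
$\left(E{\left(221,-168 \right)} + 7635\right) \left(44933 + Z\right) = \left(\left(-11\right) 221 + 7635\right) \left(44933 - 3915\right) = \left(-2431 + 7635\right) 41018 = 5204 \cdot 41018 = 213457672$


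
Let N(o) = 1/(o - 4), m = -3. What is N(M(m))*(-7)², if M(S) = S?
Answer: -7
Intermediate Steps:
N(o) = 1/(-4 + o)
N(M(m))*(-7)² = (-7)²/(-4 - 3) = 49/(-7) = -⅐*49 = -7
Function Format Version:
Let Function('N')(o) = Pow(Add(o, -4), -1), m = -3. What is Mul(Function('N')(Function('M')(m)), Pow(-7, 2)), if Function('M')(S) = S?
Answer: -7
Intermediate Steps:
Function('N')(o) = Pow(Add(-4, o), -1)
Mul(Function('N')(Function('M')(m)), Pow(-7, 2)) = Mul(Pow(Add(-4, -3), -1), Pow(-7, 2)) = Mul(Pow(-7, -1), 49) = Mul(Rational(-1, 7), 49) = -7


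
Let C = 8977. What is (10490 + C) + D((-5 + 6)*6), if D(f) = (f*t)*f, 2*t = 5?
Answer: 19557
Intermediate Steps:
t = 5/2 (t = (½)*5 = 5/2 ≈ 2.5000)
D(f) = 5*f²/2 (D(f) = (f*(5/2))*f = (5*f/2)*f = 5*f²/2)
(10490 + C) + D((-5 + 6)*6) = (10490 + 8977) + 5*((-5 + 6)*6)²/2 = 19467 + 5*(1*6)²/2 = 19467 + (5/2)*6² = 19467 + (5/2)*36 = 19467 + 90 = 19557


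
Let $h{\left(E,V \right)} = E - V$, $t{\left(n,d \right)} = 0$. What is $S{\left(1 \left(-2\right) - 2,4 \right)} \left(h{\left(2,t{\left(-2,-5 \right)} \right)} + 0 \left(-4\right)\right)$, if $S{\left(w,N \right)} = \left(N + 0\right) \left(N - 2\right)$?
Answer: $16$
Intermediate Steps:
$S{\left(w,N \right)} = N \left(-2 + N\right)$
$S{\left(1 \left(-2\right) - 2,4 \right)} \left(h{\left(2,t{\left(-2,-5 \right)} \right)} + 0 \left(-4\right)\right) = 4 \left(-2 + 4\right) \left(\left(2 - 0\right) + 0 \left(-4\right)\right) = 4 \cdot 2 \left(\left(2 + 0\right) + 0\right) = 8 \left(2 + 0\right) = 8 \cdot 2 = 16$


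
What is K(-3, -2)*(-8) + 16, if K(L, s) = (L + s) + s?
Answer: 72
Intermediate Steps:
K(L, s) = L + 2*s
K(-3, -2)*(-8) + 16 = (-3 + 2*(-2))*(-8) + 16 = (-3 - 4)*(-8) + 16 = -7*(-8) + 16 = 56 + 16 = 72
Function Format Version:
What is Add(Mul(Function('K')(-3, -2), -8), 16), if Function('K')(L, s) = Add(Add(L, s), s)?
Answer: 72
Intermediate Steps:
Function('K')(L, s) = Add(L, Mul(2, s))
Add(Mul(Function('K')(-3, -2), -8), 16) = Add(Mul(Add(-3, Mul(2, -2)), -8), 16) = Add(Mul(Add(-3, -4), -8), 16) = Add(Mul(-7, -8), 16) = Add(56, 16) = 72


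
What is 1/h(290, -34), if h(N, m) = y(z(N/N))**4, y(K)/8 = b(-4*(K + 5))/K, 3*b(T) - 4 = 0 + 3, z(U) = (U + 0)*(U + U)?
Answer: 81/614656 ≈ 0.00013178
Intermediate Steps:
z(U) = 2*U**2 (z(U) = U*(2*U) = 2*U**2)
b(T) = 7/3 (b(T) = 4/3 + (0 + 3)/3 = 4/3 + (1/3)*3 = 4/3 + 1 = 7/3)
y(K) = 56/(3*K) (y(K) = 8*(7/(3*K)) = 56/(3*K))
h(N, m) = 614656/81 (h(N, m) = (56/(3*((2*(N/N)**2))))**4 = (56/(3*((2*1**2))))**4 = (56/(3*((2*1))))**4 = ((56/3)/2)**4 = ((56/3)*(1/2))**4 = (28/3)**4 = 614656/81)
1/h(290, -34) = 1/(614656/81) = 81/614656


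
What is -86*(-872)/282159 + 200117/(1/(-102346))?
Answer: -5778947710591646/282159 ≈ -2.0481e+10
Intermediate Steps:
-86*(-872)/282159 + 200117/(1/(-102346)) = 74992*(1/282159) + 200117/(-1/102346) = 74992/282159 + 200117*(-102346) = 74992/282159 - 20481174482 = -5778947710591646/282159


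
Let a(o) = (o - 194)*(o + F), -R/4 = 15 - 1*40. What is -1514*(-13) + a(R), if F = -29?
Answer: 13008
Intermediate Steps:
R = 100 (R = -4*(15 - 1*40) = -4*(15 - 40) = -4*(-25) = 100)
a(o) = (-194 + o)*(-29 + o) (a(o) = (o - 194)*(o - 29) = (-194 + o)*(-29 + o))
-1514*(-13) + a(R) = -1514*(-13) + (5626 + 100² - 223*100) = 19682 + (5626 + 10000 - 22300) = 19682 - 6674 = 13008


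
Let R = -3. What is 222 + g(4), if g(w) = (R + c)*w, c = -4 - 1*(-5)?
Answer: 214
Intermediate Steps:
c = 1 (c = -4 + 5 = 1)
g(w) = -2*w (g(w) = (-3 + 1)*w = -2*w)
222 + g(4) = 222 - 2*4 = 222 - 8 = 214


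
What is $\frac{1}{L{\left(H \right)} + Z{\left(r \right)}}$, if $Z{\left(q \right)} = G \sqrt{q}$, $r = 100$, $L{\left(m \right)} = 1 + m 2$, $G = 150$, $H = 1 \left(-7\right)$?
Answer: $\frac{1}{1487} \approx 0.00067249$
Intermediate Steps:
$H = -7$
$L{\left(m \right)} = 1 + 2 m$
$Z{\left(q \right)} = 150 \sqrt{q}$
$\frac{1}{L{\left(H \right)} + Z{\left(r \right)}} = \frac{1}{\left(1 + 2 \left(-7\right)\right) + 150 \sqrt{100}} = \frac{1}{\left(1 - 14\right) + 150 \cdot 10} = \frac{1}{-13 + 1500} = \frac{1}{1487}$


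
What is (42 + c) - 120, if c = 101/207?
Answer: -16045/207 ≈ -77.512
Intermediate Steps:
c = 101/207 (c = 101*(1/207) = 101/207 ≈ 0.48792)
(42 + c) - 120 = (42 + 101/207) - 120 = 8795/207 - 120 = -16045/207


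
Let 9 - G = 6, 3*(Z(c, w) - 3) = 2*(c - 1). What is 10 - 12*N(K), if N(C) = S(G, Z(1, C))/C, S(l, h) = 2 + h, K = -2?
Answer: 40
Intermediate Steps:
Z(c, w) = 7/3 + 2*c/3 (Z(c, w) = 3 + (2*(c - 1))/3 = 3 + (2*(-1 + c))/3 = 3 + (-2 + 2*c)/3 = 3 + (-2/3 + 2*c/3) = 7/3 + 2*c/3)
G = 3 (G = 9 - 1*6 = 9 - 6 = 3)
N(C) = 5/C (N(C) = (2 + (7/3 + (2/3)*1))/C = (2 + (7/3 + 2/3))/C = (2 + 3)/C = 5/C)
10 - 12*N(K) = 10 - 60/(-2) = 10 - 60*(-1)/2 = 10 - 12*(-5/2) = 10 + 30 = 40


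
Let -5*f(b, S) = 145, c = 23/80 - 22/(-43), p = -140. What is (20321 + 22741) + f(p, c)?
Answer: 43033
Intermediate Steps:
c = 2749/3440 (c = 23*(1/80) - 22*(-1/43) = 23/80 + 22/43 = 2749/3440 ≈ 0.79913)
f(b, S) = -29 (f(b, S) = -1/5*145 = -29)
(20321 + 22741) + f(p, c) = (20321 + 22741) - 29 = 43062 - 29 = 43033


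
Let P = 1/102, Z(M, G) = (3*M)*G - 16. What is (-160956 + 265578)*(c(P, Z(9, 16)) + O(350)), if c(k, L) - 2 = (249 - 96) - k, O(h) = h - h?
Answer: 275661533/17 ≈ 1.6215e+7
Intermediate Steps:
Z(M, G) = -16 + 3*G*M (Z(M, G) = 3*G*M - 16 = -16 + 3*G*M)
P = 1/102 ≈ 0.0098039
O(h) = 0
c(k, L) = 155 - k (c(k, L) = 2 + ((249 - 96) - k) = 2 + (153 - k) = 155 - k)
(-160956 + 265578)*(c(P, Z(9, 16)) + O(350)) = (-160956 + 265578)*((155 - 1*1/102) + 0) = 104622*((155 - 1/102) + 0) = 104622*(15809/102 + 0) = 104622*(15809/102) = 275661533/17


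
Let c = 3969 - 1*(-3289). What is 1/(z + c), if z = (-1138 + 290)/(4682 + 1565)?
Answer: 6247/45339878 ≈ 0.00013778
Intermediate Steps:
z = -848/6247 ≈ -0.13575
c = 7258 (c = 3969 + 3289 = 7258)
1/(z + c) = 1/(-848/6247 + 7258) = 1/(45339878/6247) = 6247/45339878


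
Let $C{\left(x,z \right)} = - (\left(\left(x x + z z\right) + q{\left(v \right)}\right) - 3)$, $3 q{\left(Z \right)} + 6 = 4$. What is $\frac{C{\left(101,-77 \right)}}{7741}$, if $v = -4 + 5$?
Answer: $- \frac{48379}{23223} \approx -2.0832$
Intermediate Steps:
$v = 1$
$q{\left(Z \right)} = - \frac{2}{3}$ ($q{\left(Z \right)} = -2 + \frac{1}{3} \cdot 4 = -2 + \frac{4}{3} = - \frac{2}{3}$)
$C{\left(x,z \right)} = \frac{11}{3} - x^{2} - z^{2}$ ($C{\left(x,z \right)} = - (\left(\left(x x + z z\right) - \frac{2}{3}\right) - 3) = - (\left(\left(x^{2} + z^{2}\right) - \frac{2}{3}\right) - 3) = - (\left(- \frac{2}{3} + x^{2} + z^{2}\right) - 3) = - (- \frac{11}{3} + x^{2} + z^{2}) = \frac{11}{3} - x^{2} - z^{2}$)
$\frac{C{\left(101,-77 \right)}}{7741} = \frac{\frac{11}{3} - 101^{2} - \left(-77\right)^{2}}{7741} = \left(\frac{11}{3} - 10201 - 5929\right) \frac{1}{7741} = \left(- \frac{48379}{3}\right) \frac{1}{7741} = - \frac{48379}{23223}$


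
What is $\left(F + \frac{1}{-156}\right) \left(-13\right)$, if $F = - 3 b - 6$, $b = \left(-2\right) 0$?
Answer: $\frac{937}{12} \approx 78.083$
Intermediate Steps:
$b = 0$
$F = -6$ ($F = \left(-3\right) 0 - 6 = 0 - 6 = -6$)
$\left(F + \frac{1}{-156}\right) \left(-13\right) = \left(-6 + \frac{1}{-156}\right) \left(-13\right) = \left(-6 - \frac{1}{156}\right) \left(-13\right) = \left(- \frac{937}{156}\right) \left(-13\right) = \frac{937}{12}$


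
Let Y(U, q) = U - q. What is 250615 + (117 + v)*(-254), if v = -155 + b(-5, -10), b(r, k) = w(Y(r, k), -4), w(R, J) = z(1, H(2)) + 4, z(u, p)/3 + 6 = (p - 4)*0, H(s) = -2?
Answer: 263823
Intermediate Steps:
z(u, p) = -18 (z(u, p) = -18 + 3*((p - 4)*0) = -18 + 3*((-4 + p)*0) = -18 + 3*0 = -18 + 0 = -18)
w(R, J) = -14 (w(R, J) = -18 + 4 = -14)
b(r, k) = -14
v = -169 (v = -155 - 14 = -169)
250615 + (117 + v)*(-254) = 250615 + (117 - 169)*(-254) = 250615 - 52*(-254) = 250615 + 13208 = 263823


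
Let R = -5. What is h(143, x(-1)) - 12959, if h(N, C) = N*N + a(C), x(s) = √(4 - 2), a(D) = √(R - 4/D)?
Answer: 7490 + √(-5 - 2*√2) ≈ 7490.0 + 2.7979*I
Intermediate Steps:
a(D) = √(-5 - 4/D)
x(s) = √2
h(N, C) = N² + √(-5 - 4/C) (h(N, C) = N*N + √(-5 - 4/C) = N² + √(-5 - 4/C))
h(143, x(-1)) - 12959 = (143² + √(-5 - 4*√2/2)) - 12959 = (20449 + √(-5 - 2*√2)) - 12959 = 7490 + √(-5 - 2*√2)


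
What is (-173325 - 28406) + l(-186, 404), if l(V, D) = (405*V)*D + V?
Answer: -30635237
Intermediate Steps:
l(V, D) = V + 405*D*V (l(V, D) = 405*D*V + V = V + 405*D*V)
(-173325 - 28406) + l(-186, 404) = (-173325 - 28406) - 186*(1 + 405*404) = -201731 - 186*(1 + 163620) = -201731 - 186*163621 = -201731 - 30433506 = -30635237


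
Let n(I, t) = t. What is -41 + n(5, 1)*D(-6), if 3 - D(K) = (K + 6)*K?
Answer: -38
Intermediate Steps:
D(K) = 3 - K*(6 + K) (D(K) = 3 - (K + 6)*K = 3 - (6 + K)*K = 3 - K*(6 + K))
-41 + n(5, 1)*D(-6) = -41 + 1*(3 - 1*(-6)² - 6*(-6)) = -41 + 1*(3 - 1*36 + 36) = -41 + 1*(3 - 36 + 36) = -41 + 1*3 = -41 + 3 = -38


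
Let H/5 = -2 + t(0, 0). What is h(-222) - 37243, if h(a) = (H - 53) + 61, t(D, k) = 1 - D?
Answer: -37240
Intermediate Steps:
H = -5 (H = 5*(-2 + (1 - 1*0)) = 5*(-2 + (1 + 0)) = 5*(-2 + 1) = 5*(-1) = -5)
h(a) = 3 (h(a) = (-5 - 53) + 61 = -58 + 61 = 3)
h(-222) - 37243 = 3 - 37243 = -37240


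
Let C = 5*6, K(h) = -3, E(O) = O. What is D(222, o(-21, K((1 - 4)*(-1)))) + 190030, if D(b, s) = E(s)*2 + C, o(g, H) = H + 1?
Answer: 190056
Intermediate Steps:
o(g, H) = 1 + H
C = 30
D(b, s) = 30 + 2*s (D(b, s) = s*2 + 30 = 2*s + 30 = 30 + 2*s)
D(222, o(-21, K((1 - 4)*(-1)))) + 190030 = (30 + 2*(1 - 3)) + 190030 = (30 + 2*(-2)) + 190030 = (30 - 4) + 190030 = 26 + 190030 = 190056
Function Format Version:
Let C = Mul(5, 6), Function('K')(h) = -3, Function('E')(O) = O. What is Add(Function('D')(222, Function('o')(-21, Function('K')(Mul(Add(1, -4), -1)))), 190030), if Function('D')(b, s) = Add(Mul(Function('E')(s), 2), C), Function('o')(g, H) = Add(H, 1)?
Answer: 190056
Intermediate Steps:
Function('o')(g, H) = Add(1, H)
C = 30
Function('D')(b, s) = Add(30, Mul(2, s)) (Function('D')(b, s) = Add(Mul(s, 2), 30) = Add(Mul(2, s), 30) = Add(30, Mul(2, s)))
Add(Function('D')(222, Function('o')(-21, Function('K')(Mul(Add(1, -4), -1)))), 190030) = Add(Add(30, Mul(2, Add(1, -3))), 190030) = Add(Add(30, Mul(2, -2)), 190030) = Add(Add(30, -4), 190030) = Add(26, 190030) = 190056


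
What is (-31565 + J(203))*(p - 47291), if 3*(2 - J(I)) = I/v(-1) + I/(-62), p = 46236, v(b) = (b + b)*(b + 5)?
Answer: 24766934185/744 ≈ 3.3289e+7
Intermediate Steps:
v(b) = 2*b*(5 + b) (v(b) = (2*b)*(5 + b) = 2*b*(5 + b))
J(I) = 2 + 35*I/744 (J(I) = 2 - (I/((2*(-1)*(5 - 1))) + I/(-62))/3 = 2 - (I/((2*(-1)*4)) + I*(-1/62))/3 = 2 - (I/(-8) - I/62)/3 = 2 - (I*(-1/8) - I/62)/3 = 2 - (-I/8 - I/62)/3 = 2 - (-35)*I/744 = 2 + 35*I/744)
(-31565 + J(203))*(p - 47291) = (-31565 + (2 + (35/744)*203))*(46236 - 47291) = (-31565 + (2 + 7105/744))*(-1055) = (-31565 + 8593/744)*(-1055) = -23475767/744*(-1055) = 24766934185/744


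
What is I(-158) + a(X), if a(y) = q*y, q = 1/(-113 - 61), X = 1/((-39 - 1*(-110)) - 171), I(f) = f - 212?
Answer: -6437999/17400 ≈ -370.00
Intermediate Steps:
I(f) = -212 + f
X = -1/100 (X = 1/((-39 + 110) - 171) = 1/(71 - 171) = 1/(-100) = -1/100 ≈ -0.010000)
q = -1/174 (q = 1/(-174) = -1/174 ≈ -0.0057471)
a(y) = -y/174
I(-158) + a(X) = (-212 - 158) - 1/174*(-1/100) = -370 + 1/17400 = -6437999/17400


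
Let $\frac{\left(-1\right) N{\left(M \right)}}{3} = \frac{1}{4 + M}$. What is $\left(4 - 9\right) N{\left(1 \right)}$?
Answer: $3$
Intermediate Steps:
$N{\left(M \right)} = - \frac{3}{4 + M}$
$\left(4 - 9\right) N{\left(1 \right)} = \left(4 - 9\right) \left(- \frac{3}{4 + 1}\right) = \left(4 - 9\right) \left(- \frac{3}{5}\right) = - 5 \left(\left(-3\right) \frac{1}{5}\right) = \left(-5\right) \left(- \frac{3}{5}\right) = 3$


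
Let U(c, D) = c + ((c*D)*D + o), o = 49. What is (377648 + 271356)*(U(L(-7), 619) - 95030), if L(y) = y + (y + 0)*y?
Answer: 10382651118292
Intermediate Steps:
L(y) = y + y² (L(y) = y + y*y = y + y²)
U(c, D) = 49 + c + c*D² (U(c, D) = c + ((c*D)*D + 49) = c + ((D*c)*D + 49) = c + (c*D² + 49) = c + (49 + c*D²) = 49 + c + c*D²)
(377648 + 271356)*(U(L(-7), 619) - 95030) = (377648 + 271356)*((49 - 7*(1 - 7) - 7*(1 - 7)*619²) - 95030) = 649004*((49 - 7*(-6) - 7*(-6)*383161) - 95030) = 649004*((49 + 42 + 42*383161) - 95030) = 649004*((49 + 42 + 16092762) - 95030) = 649004*(16092853 - 95030) = 649004*15997823 = 10382651118292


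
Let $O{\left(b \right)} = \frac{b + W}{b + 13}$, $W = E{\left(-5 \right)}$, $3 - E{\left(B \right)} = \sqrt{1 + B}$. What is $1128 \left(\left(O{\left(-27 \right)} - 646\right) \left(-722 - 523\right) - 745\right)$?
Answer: $\frac{6327781080}{7} - \frac{1404360 i}{7} \approx 9.0397 \cdot 10^{8} - 2.0062 \cdot 10^{5} i$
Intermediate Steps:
$E{\left(B \right)} = 3 - \sqrt{1 + B}$
$W = 3 - 2 i$ ($W = 3 - \sqrt{1 - 5} = 3 - \sqrt{-4} = 3 - 2 i \approx 3.0 - 2.0 i$)
$O{\left(b \right)} = \frac{3 + b - 2 i}{13 + b}$ ($O{\left(b \right)} = \frac{b + \left(3 - 2 i\right)}{b + 13} = \frac{3 + b - 2 i}{13 + b}$)
$1128 \left(\left(O{\left(-27 \right)} - 646\right) \left(-722 - 523\right) - 745\right) = 1128 \left(\left(\frac{3 - 27 - 2 i}{13 - 27} - 646\right) \left(-722 - 523\right) - 745\right) = 1128 \left(\left(\frac{-24 - 2 i}{-14} - 646\right) \left(-1245\right) - 745\right) = 1128 \left(\left(- \frac{-24 - 2 i}{14} - 646\right) \left(-1245\right) - 745\right) = 1128 \left(\left(\left(\frac{12}{7} + \frac{i}{7}\right) - 646\right) \left(-1245\right) - 745\right) = 1128 \left(\left(- \frac{4510}{7} + \frac{i}{7}\right) \left(-1245\right) - 745\right) = 1128 \left(\left(\frac{5614950}{7} - \frac{1245 i}{7}\right) - 745\right) = 1128 \left(\frac{5609735}{7} - \frac{1245 i}{7}\right) = \frac{6327781080}{7} - \frac{1404360 i}{7}$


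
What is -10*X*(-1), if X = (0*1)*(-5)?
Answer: 0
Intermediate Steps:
X = 0 (X = 0*(-5) = 0)
-10*X*(-1) = -10*0*(-1) = 0*(-1) = 0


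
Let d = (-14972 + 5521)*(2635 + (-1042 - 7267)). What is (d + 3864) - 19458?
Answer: 53609380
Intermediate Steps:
d = 53624974 (d = -9451*(2635 - 8309) = -9451*(-5674) = 53624974)
(d + 3864) - 19458 = (53624974 + 3864) - 19458 = 53628838 - 19458 = 53609380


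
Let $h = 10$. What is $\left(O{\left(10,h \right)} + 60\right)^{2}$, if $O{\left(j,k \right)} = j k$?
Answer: $25600$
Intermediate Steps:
$\left(O{\left(10,h \right)} + 60\right)^{2} = \left(10 \cdot 10 + 60\right)^{2} = \left(100 + 60\right)^{2} = 160^{2} = 25600$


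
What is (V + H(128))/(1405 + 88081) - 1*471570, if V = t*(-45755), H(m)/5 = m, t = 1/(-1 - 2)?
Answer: -126596691385/268458 ≈ -4.7157e+5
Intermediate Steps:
t = -⅓ (t = 1/(-3) = -⅓ ≈ -0.33333)
H(m) = 5*m
V = 45755/3 (V = -⅓*(-45755) = 45755/3 ≈ 15252.)
(V + H(128))/(1405 + 88081) - 1*471570 = (45755/3 + 5*128)/(1405 + 88081) - 1*471570 = (45755/3 + 640)/89486 - 471570 = (47675/3)*(1/89486) - 471570 = 47675/268458 - 471570 = -126596691385/268458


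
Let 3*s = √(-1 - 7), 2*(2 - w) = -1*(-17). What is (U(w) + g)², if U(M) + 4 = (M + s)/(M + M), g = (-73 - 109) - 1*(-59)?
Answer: 97357657/6084 + 506*I*√2/39 ≈ 16002.0 + 18.349*I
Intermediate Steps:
w = -13/2 (w = 2 - (-1)*(-17)/2 = 2 - ½*17 = 2 - 17/2 = -13/2 ≈ -6.5000)
s = 2*I*√2/3 (s = √(-1 - 7)/3 = √(-8)/3 = (2*I*√2)/3 = 2*I*√2/3 ≈ 0.94281*I)
g = -123 (g = -182 + 59 = -123)
U(M) = -4 + (M + 2*I*√2/3)/(2*M) (U(M) = -4 + (M + 2*I*√2/3)/(M + M) = -4 + (M + 2*I*√2/3)/((2*M)) = -4 + (M + 2*I*√2/3)*(1/(2*M)) = -4 + (M + 2*I*√2/3)/(2*M))
(U(w) + g)² = ((-7/2 + I*√2/(3*(-13/2))) - 123)² = ((-7/2 + (⅓)*I*√2*(-2/13)) - 123)² = ((-7/2 - 2*I*√2/39) - 123)² = (-253/2 - 2*I*√2/39)²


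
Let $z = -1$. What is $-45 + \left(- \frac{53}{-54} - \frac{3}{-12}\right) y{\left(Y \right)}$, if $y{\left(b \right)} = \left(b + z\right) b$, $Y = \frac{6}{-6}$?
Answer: $- \frac{2297}{54} \approx -42.537$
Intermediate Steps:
$Y = -1$ ($Y = 6 \left(- \frac{1}{6}\right) = -1$)
$y{\left(b \right)} = b \left(-1 + b\right)$ ($y{\left(b \right)} = \left(b - 1\right) b = \left(-1 + b\right) b = b \left(-1 + b\right)$)
$-45 + \left(- \frac{53}{-54} - \frac{3}{-12}\right) y{\left(Y \right)} = -45 + \left(- \frac{53}{-54} - \frac{3}{-12}\right) \left(- (-1 - 1)\right) = -45 + \left(\left(-53\right) \left(- \frac{1}{54}\right) - - \frac{1}{4}\right) \left(\left(-1\right) \left(-2\right)\right) = -45 + \left(\frac{53}{54} + \frac{1}{4}\right) 2 = -45 + \frac{133}{108} \cdot 2 = -45 + \frac{133}{54} = - \frac{2297}{54}$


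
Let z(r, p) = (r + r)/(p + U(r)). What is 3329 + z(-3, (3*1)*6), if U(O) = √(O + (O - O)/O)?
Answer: 362825/109 + 2*I*√3/109 ≈ 3328.7 + 0.031781*I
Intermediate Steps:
U(O) = √O (U(O) = √(O + 0/O) = √(O + 0) = √O)
z(r, p) = 2*r/(p + √r) (z(r, p) = (r + r)/(p + √r) = (2*r)/(p + √r) = 2*r/(p + √r))
3329 + z(-3, (3*1)*6) = 3329 + 2*(-3)/((3*1)*6 + √(-3)) = 3329 + 2*(-3)/(3*6 + I*√3) = 3329 + 2*(-3)/(18 + I*√3) = 3329 - 6/(18 + I*√3)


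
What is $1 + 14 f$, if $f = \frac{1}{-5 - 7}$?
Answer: $- \frac{1}{6} \approx -0.16667$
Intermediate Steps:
$f = - \frac{1}{12}$ ($f = \frac{1}{-12} = - \frac{1}{12} \approx -0.083333$)
$1 + 14 f = 1 + 14 \left(- \frac{1}{12}\right) = 1 - \frac{7}{6} = - \frac{1}{6}$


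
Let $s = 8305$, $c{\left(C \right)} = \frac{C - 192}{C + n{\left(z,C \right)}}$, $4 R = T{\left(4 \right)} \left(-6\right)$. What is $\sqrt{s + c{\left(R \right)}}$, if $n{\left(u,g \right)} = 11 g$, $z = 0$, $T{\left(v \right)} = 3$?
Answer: $\frac{\sqrt{299111}}{6} \approx 91.152$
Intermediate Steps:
$R = - \frac{9}{2}$ ($R = \frac{3 \left(-6\right)}{4} = \frac{1}{4} \left(-18\right) = - \frac{9}{2} \approx -4.5$)
$c{\left(C \right)} = \frac{-192 + C}{12 C}$ ($c{\left(C \right)} = \frac{C - 192}{C + 11 C} = \frac{-192 + C}{12 C}$)
$\sqrt{s + c{\left(R \right)}} = \sqrt{8305 + \frac{-192 - \frac{9}{2}}{12 \left(- \frac{9}{2}\right)}} = \sqrt{8305 + \frac{1}{12} \left(- \frac{2}{9}\right) \left(- \frac{393}{2}\right)} = \sqrt{8305 + \frac{131}{36}} = \sqrt{\frac{299111}{36}} = \frac{\sqrt{299111}}{6}$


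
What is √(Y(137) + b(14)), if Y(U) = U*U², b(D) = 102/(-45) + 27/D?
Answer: √113396652390/210 ≈ 1603.5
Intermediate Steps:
b(D) = -34/15 + 27/D (b(D) = 102*(-1/45) + 27/D = -34/15 + 27/D)
Y(U) = U³
√(Y(137) + b(14)) = √(137³ + (-34/15 + 27/14)) = √(2571353 + (-34/15 + 27*(1/14))) = √(2571353 + (-34/15 + 27/14)) = √(2571353 - 71/210) = √(539984059/210) = √113396652390/210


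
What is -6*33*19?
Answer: -3762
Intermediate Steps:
-6*33*19 = -198*19 = -3762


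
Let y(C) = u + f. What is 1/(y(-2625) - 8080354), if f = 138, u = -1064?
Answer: -1/8081280 ≈ -1.2374e-7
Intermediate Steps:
y(C) = -926 (y(C) = -1064 + 138 = -926)
1/(y(-2625) - 8080354) = 1/(-926 - 8080354) = 1/(-8081280) = -1/8081280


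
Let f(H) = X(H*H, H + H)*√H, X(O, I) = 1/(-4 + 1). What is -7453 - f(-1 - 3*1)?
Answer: -7453 + 2*I/3 ≈ -7453.0 + 0.66667*I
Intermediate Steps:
X(O, I) = -⅓ (X(O, I) = 1/(-3) = -⅓)
f(H) = -√H/3
-7453 - f(-1 - 3*1) = -7453 - (-1)*√(-1 - 3*1)/3 = -7453 - (-1)*√(-1 - 3)/3 = -7453 - (-1)*√(-4)/3 = -7453 - (-1)*2*I/3 = -7453 - (-2)*I/3 = -7453 + 2*I/3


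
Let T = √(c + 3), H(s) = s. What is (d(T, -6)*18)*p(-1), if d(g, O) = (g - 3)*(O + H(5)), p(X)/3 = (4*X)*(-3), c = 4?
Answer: 1944 - 648*√7 ≈ 229.55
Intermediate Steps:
p(X) = -36*X (p(X) = 3*((4*X)*(-3)) = 3*(-12*X) = -36*X)
T = √7 (T = √(4 + 3) = √7 ≈ 2.6458)
d(g, O) = (-3 + g)*(5 + O) (d(g, O) = (g - 3)*(O + 5) = (-3 + g)*(5 + O))
(d(T, -6)*18)*p(-1) = ((-15 - 3*(-6) + 5*√7 - 6*√7)*18)*(-36*(-1)) = ((-15 + 18 + 5*√7 - 6*√7)*18)*36 = ((3 - √7)*18)*36 = (54 - 18*√7)*36 = 1944 - 648*√7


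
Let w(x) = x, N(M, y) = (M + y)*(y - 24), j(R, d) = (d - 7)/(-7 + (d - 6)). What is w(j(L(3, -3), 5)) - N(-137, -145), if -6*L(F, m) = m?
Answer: -190631/4 ≈ -47658.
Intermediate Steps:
L(F, m) = -m/6
j(R, d) = (-7 + d)/(-13 + d) (j(R, d) = (-7 + d)/(-7 + (-6 + d)) = (-7 + d)/(-13 + d))
N(M, y) = (-24 + y)*(M + y) (N(M, y) = (M + y)*(-24 + y) = (-24 + y)*(M + y))
w(j(L(3, -3), 5)) - N(-137, -145) = (-7 + 5)/(-13 + 5) - ((-145)² - 24*(-137) - 24*(-145) - 137*(-145)) = -2/(-8) - (21025 + 3288 + 3480 + 19865) = -⅛*(-2) - 1*47658 = ¼ - 47658 = -190631/4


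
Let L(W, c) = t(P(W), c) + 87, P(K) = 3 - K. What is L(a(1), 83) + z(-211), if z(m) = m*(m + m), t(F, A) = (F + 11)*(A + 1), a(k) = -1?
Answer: 90389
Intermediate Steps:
t(F, A) = (1 + A)*(11 + F) (t(F, A) = (11 + F)*(1 + A) = (1 + A)*(11 + F))
z(m) = 2*m**2 (z(m) = m*(2*m) = 2*m**2)
L(W, c) = 101 - W + 11*c + c*(3 - W) (L(W, c) = (11 + (3 - W) + 11*c + c*(3 - W)) + 87 = (14 - W + 11*c + c*(3 - W)) + 87 = 101 - W + 11*c + c*(3 - W))
L(a(1), 83) + z(-211) = (101 - 1*(-1) + 14*83 - 1*(-1)*83) + 2*(-211)**2 = (101 + 1 + 1162 + 83) + 2*44521 = 1347 + 89042 = 90389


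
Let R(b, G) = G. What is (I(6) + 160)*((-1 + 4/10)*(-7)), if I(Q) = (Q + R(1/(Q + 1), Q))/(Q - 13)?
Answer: 3324/5 ≈ 664.80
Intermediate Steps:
I(Q) = 2*Q/(-13 + Q) (I(Q) = (Q + Q)/(Q - 13) = (2*Q)/(-13 + Q) = 2*Q/(-13 + Q))
(I(6) + 160)*((-1 + 4/10)*(-7)) = (2*6/(-13 + 6) + 160)*((-1 + 4/10)*(-7)) = (2*6/(-7) + 160)*((-1 + 4*(⅒))*(-7)) = (2*6*(-⅐) + 160)*((-1 + ⅖)*(-7)) = (-12/7 + 160)*(-⅗*(-7)) = (1108/7)*(21/5) = 3324/5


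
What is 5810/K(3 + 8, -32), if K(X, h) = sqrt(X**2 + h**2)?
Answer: 1162*sqrt(1145)/229 ≈ 171.70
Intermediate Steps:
5810/K(3 + 8, -32) = 5810/(sqrt((3 + 8)**2 + (-32)**2)) = 5810/(sqrt(11**2 + 1024)) = 5810/(sqrt(121 + 1024)) = 5810/(sqrt(1145)) = 5810*(sqrt(1145)/1145) = 1162*sqrt(1145)/229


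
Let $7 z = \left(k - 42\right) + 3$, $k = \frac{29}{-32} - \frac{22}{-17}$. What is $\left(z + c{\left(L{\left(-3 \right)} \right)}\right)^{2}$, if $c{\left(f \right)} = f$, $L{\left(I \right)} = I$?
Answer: $\frac{1051640041}{14500864} \approx 72.523$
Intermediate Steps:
$k = \frac{211}{544}$ ($k = 29 \left(- \frac{1}{32}\right) - - \frac{22}{17} = - \frac{29}{32} + \frac{22}{17} = \frac{211}{544} \approx 0.38787$)
$z = - \frac{21005}{3808}$ ($z = \frac{\left(\frac{211}{544} - 42\right) + 3}{7} = \frac{- \frac{22637}{544} + 3}{7} = \frac{1}{7} \left(- \frac{21005}{544}\right) = - \frac{21005}{3808} \approx -5.516$)
$\left(z + c{\left(L{\left(-3 \right)} \right)}\right)^{2} = \left(- \frac{21005}{3808} - 3\right)^{2} = \left(- \frac{32429}{3808}\right)^{2} = \frac{1051640041}{14500864}$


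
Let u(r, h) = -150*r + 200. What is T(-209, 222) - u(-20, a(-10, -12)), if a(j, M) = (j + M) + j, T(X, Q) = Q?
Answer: -2978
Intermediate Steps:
a(j, M) = M + 2*j (a(j, M) = (M + j) + j = M + 2*j)
u(r, h) = 200 - 150*r
T(-209, 222) - u(-20, a(-10, -12)) = 222 - (200 - 150*(-20)) = 222 - (200 + 3000) = 222 - 1*3200 = 222 - 3200 = -2978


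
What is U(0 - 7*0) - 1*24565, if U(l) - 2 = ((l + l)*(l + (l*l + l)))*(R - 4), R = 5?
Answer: -24563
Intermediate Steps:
U(l) = 2 + 2*l*(l² + 2*l) (U(l) = 2 + ((l + l)*(l + (l*l + l)))*(5 - 4) = 2 + ((2*l)*(l + (l² + l)))*1 = 2 + ((2*l)*(l + (l + l²)))*1 = 2 + ((2*l)*(l² + 2*l))*1 = 2 + (2*l*(l² + 2*l))*1 = 2 + 2*l*(l² + 2*l))
U(0 - 7*0) - 1*24565 = (2 + 2*(0 - 7*0)³ + 4*(0 - 7*0)²) - 1*24565 = (2 + 2*(0 + 0)³ + 4*(0 + 0)²) - 24565 = (2 + 2*0³ + 4*0²) - 24565 = (2 + 2*0 + 4*0) - 24565 = (2 + 0 + 0) - 24565 = 2 - 24565 = -24563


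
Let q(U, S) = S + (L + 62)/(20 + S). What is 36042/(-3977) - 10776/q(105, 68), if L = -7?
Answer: -120878758/727791 ≈ -166.09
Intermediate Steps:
q(U, S) = S + 55/(20 + S) (q(U, S) = S + (-7 + 62)/(20 + S) = S + 55/(20 + S))
36042/(-3977) - 10776/q(105, 68) = 36042/(-3977) - 10776*(20 + 68)/(55 + 68**2 + 20*68) = 36042*(-1/3977) - 10776*88/(55 + 4624 + 1360) = -36042/3977 - 10776/((1/88)*6039) = -36042/3977 - 10776/549/8 = -36042/3977 - 10776*8/549 = -36042/3977 - 28736/183 = -120878758/727791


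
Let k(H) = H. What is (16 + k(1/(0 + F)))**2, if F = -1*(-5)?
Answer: 6561/25 ≈ 262.44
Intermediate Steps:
F = 5
(16 + k(1/(0 + F)))**2 = (16 + 1/(0 + 5))**2 = (16 + 1/5)**2 = (81/5)**2 = 6561/25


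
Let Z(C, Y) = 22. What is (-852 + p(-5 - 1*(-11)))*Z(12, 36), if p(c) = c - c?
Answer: -18744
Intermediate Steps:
p(c) = 0
(-852 + p(-5 - 1*(-11)))*Z(12, 36) = (-852 + 0)*22 = -852*22 = -18744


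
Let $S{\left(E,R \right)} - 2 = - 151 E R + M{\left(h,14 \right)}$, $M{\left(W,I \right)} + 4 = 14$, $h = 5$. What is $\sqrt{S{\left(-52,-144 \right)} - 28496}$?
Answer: $2 i \sqrt{289793} \approx 1076.6 i$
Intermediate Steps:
$M{\left(W,I \right)} = 10$ ($M{\left(W,I \right)} = -4 + 14 = 10$)
$S{\left(E,R \right)} = 12 - 151 E R$ ($S{\left(E,R \right)} = 2 + \left(- 151 E R + 10\right) = 2 - \left(-10 + 151 E R\right) = 12 - 151 E R$)
$\sqrt{S{\left(-52,-144 \right)} - 28496} = \sqrt{\left(12 - \left(-7852\right) \left(-144\right)\right) - 28496} = \sqrt{\left(12 - 1130688\right) - 28496} = \sqrt{-1130676 - 28496} = \sqrt{-1159172} = 2 i \sqrt{289793}$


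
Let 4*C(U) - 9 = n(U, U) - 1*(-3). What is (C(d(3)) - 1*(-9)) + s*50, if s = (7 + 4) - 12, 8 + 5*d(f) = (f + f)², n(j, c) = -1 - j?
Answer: -793/20 ≈ -39.650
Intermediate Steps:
d(f) = -8/5 + 4*f²/5 (d(f) = -8/5 + (f + f)²/5 = -8/5 + (2*f)²/5 = -8/5 + (4*f²)/5 = -8/5 + 4*f²/5)
s = -1 (s = 11 - 12 = -1)
C(U) = 11/4 - U/4 (C(U) = 9/4 + ((-1 - U) - 1*(-3))/4 = 9/4 + ((-1 - U) + 3)/4 = 9/4 + (2 - U)/4 = 9/4 + (½ - U/4) = 11/4 - U/4)
(C(d(3)) - 1*(-9)) + s*50 = ((11/4 - (-8/5 + (⅘)*3²)/4) - 1*(-9)) - 1*50 = ((11/4 - (-8/5 + (⅘)*9)/4) + 9) - 50 = ((11/4 - (-8/5 + 36/5)/4) + 9) - 50 = ((11/4 - ¼*28/5) + 9) - 50 = ((11/4 - 7/5) + 9) - 50 = (27/20 + 9) - 50 = 207/20 - 50 = -793/20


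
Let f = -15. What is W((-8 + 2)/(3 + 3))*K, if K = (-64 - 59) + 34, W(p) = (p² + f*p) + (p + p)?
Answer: -1246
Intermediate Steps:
W(p) = p² - 13*p (W(p) = (p² - 15*p) + (p + p) = (p² - 15*p) + 2*p = p² - 13*p)
K = -89 (K = -123 + 34 = -89)
W((-8 + 2)/(3 + 3))*K = (((-8 + 2)/(3 + 3))*(-13 + (-8 + 2)/(3 + 3)))*(-89) = ((-6/6)*(-13 - 6/6))*(-89) = ((-6*⅙)*(-13 - 6*⅙))*(-89) = -(-13 - 1)*(-89) = -1*(-14)*(-89) = 14*(-89) = -1246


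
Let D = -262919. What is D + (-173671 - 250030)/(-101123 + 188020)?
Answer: -22847296044/86897 ≈ -2.6292e+5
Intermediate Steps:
D + (-173671 - 250030)/(-101123 + 188020) = -262919 + (-173671 - 250030)/(-101123 + 188020) = -262919 - 423701/86897 = -22847296044/86897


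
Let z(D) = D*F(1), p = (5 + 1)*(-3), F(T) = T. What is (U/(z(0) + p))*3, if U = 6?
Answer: -1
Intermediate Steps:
p = -18 (p = 6*(-3) = -18)
z(D) = D (z(D) = D*1 = D)
(U/(z(0) + p))*3 = (6/(0 - 18))*3 = (6/(-18))*3 = -1/18*6*3 = -⅓*3 = -1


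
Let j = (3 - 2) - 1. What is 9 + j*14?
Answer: 9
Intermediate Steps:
j = 0 (j = 1 - 1 = 0)
9 + j*14 = 9 + 0*14 = 9 + 0 = 9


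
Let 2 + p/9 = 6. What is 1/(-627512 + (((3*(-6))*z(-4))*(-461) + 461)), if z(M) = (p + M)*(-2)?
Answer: -1/1158123 ≈ -8.6347e-7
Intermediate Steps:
p = 36 (p = -18 + 9*6 = -18 + 54 = 36)
z(M) = -72 - 2*M (z(M) = (36 + M)*(-2) = -72 - 2*M)
1/(-627512 + (((3*(-6))*z(-4))*(-461) + 461)) = 1/(-627512 + (((3*(-6))*(-72 - 2*(-4)))*(-461) + 461)) = 1/(-627512 + (-18*(-72 + 8)*(-461) + 461)) = 1/(-627512 + (-18*(-64)*(-461) + 461)) = 1/(-627512 + (1152*(-461) + 461)) = 1/(-627512 + (-531072 + 461)) = 1/(-627512 - 530611) = 1/(-1158123) = -1/1158123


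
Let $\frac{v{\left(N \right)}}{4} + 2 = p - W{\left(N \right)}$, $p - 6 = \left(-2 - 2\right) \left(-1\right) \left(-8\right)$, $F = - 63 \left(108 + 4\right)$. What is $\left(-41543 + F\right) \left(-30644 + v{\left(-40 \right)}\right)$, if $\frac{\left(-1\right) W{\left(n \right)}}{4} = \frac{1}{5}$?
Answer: $\frac{7472776636}{5} \approx 1.4946 \cdot 10^{9}$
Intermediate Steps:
$W{\left(n \right)} = - \frac{4}{5}$
$F = -7056$ ($F = \left(-63\right) 112 = -7056$)
$p = -26$ ($p = 6 + \left(-2 - 2\right) \left(-1\right) \left(-8\right) = 6 + \left(-4\right) \left(-1\right) \left(-8\right) = 6 + 4 \left(-8\right) = 6 - 32 = -26$)
$v{\left(N \right)} = - \frac{544}{5}$ ($v{\left(N \right)} = -8 + 4 \left(-26 - - \frac{4}{5}\right) = -8 + 4 \left(-26 + \frac{4}{5}\right) = -8 + 4 \left(- \frac{126}{5}\right) = -8 - \frac{504}{5} = - \frac{544}{5}$)
$\left(-41543 + F\right) \left(-30644 + v{\left(-40 \right)}\right) = \left(-41543 - 7056\right) \left(-30644 - \frac{544}{5}\right) = \left(-48599\right) \left(- \frac{153764}{5}\right) = \frac{7472776636}{5}$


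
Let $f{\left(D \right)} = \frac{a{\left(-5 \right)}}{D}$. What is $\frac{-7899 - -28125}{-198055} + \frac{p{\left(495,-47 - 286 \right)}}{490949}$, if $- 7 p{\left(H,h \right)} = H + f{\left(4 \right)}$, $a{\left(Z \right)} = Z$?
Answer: $- \frac{278429323897}{2722577317460} \approx -0.10227$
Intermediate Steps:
$f{\left(D \right)} = - \frac{5}{D}$
$p{\left(H,h \right)} = \frac{5}{28} - \frac{H}{7}$ ($p{\left(H,h \right)} = - \frac{H - \frac{5}{4}}{7} = - \frac{- \frac{5}{4} + H}{7} = \frac{5}{28} - \frac{H}{7}$)
$\frac{-7899 - -28125}{-198055} + \frac{p{\left(495,-47 - 286 \right)}}{490949} = \frac{-7899 - -28125}{-198055} + \frac{\frac{5}{28} - \frac{495}{7}}{490949} = \left(-7899 + 28125\right) \left(- \frac{1}{198055}\right) + \left(\frac{5}{28} - \frac{495}{7}\right) \frac{1}{490949} = 20226 \left(- \frac{1}{198055}\right) - \frac{1975}{13746572} = - \frac{20226}{198055} - \frac{1975}{13746572} = - \frac{278429323897}{2722577317460}$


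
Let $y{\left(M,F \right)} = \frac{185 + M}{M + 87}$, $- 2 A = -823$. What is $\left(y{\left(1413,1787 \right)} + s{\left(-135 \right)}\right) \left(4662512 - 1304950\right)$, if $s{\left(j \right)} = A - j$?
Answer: $\frac{689431708394}{375} \approx 1.8385 \cdot 10^{9}$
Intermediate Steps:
$A = \frac{823}{2}$ ($A = \left(- \frac{1}{2}\right) \left(-823\right) = \frac{823}{2} \approx 411.5$)
$y{\left(M,F \right)} = \frac{185 + M}{87 + M}$
$s{\left(j \right)} = \frac{823}{2} - j$
$\left(y{\left(1413,1787 \right)} + s{\left(-135 \right)}\right) \left(4662512 - 1304950\right) = \left(\frac{185 + 1413}{87 + 1413} + \left(\frac{823}{2} - -135\right)\right) \left(4662512 - 1304950\right) = \left(\frac{1}{1500} \cdot 1598 + \left(\frac{823}{2} + 135\right)\right) 3357562 = \left(\frac{1}{1500} \cdot 1598 + \frac{1093}{2}\right) 3357562 = \left(\frac{799}{750} + \frac{1093}{2}\right) 3357562 = \frac{205337}{375} \cdot 3357562 = \frac{689431708394}{375}$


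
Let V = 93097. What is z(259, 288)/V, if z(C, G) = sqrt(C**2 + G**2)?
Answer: 5*sqrt(6001)/93097 ≈ 0.0041605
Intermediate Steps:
z(259, 288)/V = sqrt(259**2 + 288**2)/93097 = sqrt(67081 + 82944)*(1/93097) = sqrt(150025)*(1/93097) = (5*sqrt(6001))*(1/93097) = 5*sqrt(6001)/93097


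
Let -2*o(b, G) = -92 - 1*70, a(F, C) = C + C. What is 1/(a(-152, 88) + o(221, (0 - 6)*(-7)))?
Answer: 1/257 ≈ 0.0038911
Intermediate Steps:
a(F, C) = 2*C
o(b, G) = 81 (o(b, G) = -(-92 - 1*70)/2 = -(-92 - 70)/2 = -1/2*(-162) = 81)
1/(a(-152, 88) + o(221, (0 - 6)*(-7))) = 1/(2*88 + 81) = 1/(176 + 81) = 1/257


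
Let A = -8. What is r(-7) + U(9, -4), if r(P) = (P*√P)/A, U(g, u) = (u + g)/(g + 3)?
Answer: 5/12 + 7*I*√7/8 ≈ 0.41667 + 2.315*I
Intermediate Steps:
U(g, u) = (g + u)/(3 + g)
r(P) = -P^(3/2)/8 (r(P) = (P*√P)/(-8) = P^(3/2)*(-⅛) = -P^(3/2)/8)
r(-7) + U(9, -4) = -(-7)*I*√7/8 + (9 - 4)/(3 + 9) = -(-7)*I*√7/8 + 5/12 = 7*I*√7/8 + (1/12)*5 = 7*I*√7/8 + 5/12 = 5/12 + 7*I*√7/8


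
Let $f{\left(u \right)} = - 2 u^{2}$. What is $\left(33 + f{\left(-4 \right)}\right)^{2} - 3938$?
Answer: $-3937$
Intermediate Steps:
$\left(33 + f{\left(-4 \right)}\right)^{2} - 3938 = \left(33 - 2 \left(-4\right)^{2}\right)^{2} - 3938 = \left(33 - 32\right)^{2} - 3938 = 1^{2} - 3938 = 1 - 3938 = -3937$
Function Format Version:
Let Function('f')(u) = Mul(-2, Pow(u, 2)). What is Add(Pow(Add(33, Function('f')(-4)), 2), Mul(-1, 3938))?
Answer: -3937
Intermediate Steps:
Add(Pow(Add(33, Function('f')(-4)), 2), Mul(-1, 3938)) = Add(Pow(Add(33, Mul(-2, Pow(-4, 2))), 2), Mul(-1, 3938)) = Add(Pow(Add(33, Mul(-2, 16)), 2), -3938) = Add(Pow(Add(33, -32), 2), -3938) = Add(Pow(1, 2), -3938) = Add(1, -3938) = -3937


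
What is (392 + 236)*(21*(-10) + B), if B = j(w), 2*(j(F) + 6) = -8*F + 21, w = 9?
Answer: -151662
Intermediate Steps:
j(F) = 9/2 - 4*F (j(F) = -6 + (-8*F + 21)/2 = -6 + (21 - 8*F)/2 = -6 + (21/2 - 4*F) = 9/2 - 4*F)
B = -63/2 (B = 9/2 - 4*9 = 9/2 - 36 = -63/2 ≈ -31.500)
(392 + 236)*(21*(-10) + B) = (392 + 236)*(21*(-10) - 63/2) = 628*(-210 - 63/2) = 628*(-483/2) = -151662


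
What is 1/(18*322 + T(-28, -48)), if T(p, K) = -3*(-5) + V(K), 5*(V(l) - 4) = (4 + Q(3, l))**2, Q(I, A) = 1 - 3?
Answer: 5/29079 ≈ 0.00017195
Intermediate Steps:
Q(I, A) = -2
V(l) = 24/5 (V(l) = 4 + (4 - 2)**2/5 = 4 + (1/5)*2**2 = 4 + (1/5)*4 = 4 + 4/5 = 24/5)
T(p, K) = 99/5 (T(p, K) = -3*(-5) + 24/5 = 15 + 24/5 = 99/5)
1/(18*322 + T(-28, -48)) = 1/(18*322 + 99/5) = 1/(5796 + 99/5) = 1/(29079/5) = 5/29079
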